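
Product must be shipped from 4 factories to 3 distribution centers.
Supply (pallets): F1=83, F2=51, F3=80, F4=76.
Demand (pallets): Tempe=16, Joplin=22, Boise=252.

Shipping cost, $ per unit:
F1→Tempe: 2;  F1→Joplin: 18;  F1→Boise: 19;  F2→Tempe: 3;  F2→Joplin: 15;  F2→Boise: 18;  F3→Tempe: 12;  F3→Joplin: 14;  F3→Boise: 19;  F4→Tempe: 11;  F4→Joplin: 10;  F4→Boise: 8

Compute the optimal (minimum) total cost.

4241

A cheapest plan:
  F1→Tempe: 16 pallets
  F1→Boise: 67 pallets
  F2→Boise: 51 pallets
  F3→Joplin: 22 pallets
  F3→Boise: 58 pallets
  F4→Boise: 76 pallets
Total cost = $4241.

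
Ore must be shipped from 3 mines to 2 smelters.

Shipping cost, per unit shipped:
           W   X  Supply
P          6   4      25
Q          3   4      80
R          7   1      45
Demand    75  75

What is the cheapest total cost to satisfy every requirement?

Optimal allocation:
  P->X: 25 × 4 = 100
  Q->W: 75 × 3 = 225
  Q->X: 5 × 4 = 20
  R->X: 45 × 1 = 45
Total = 100 + 225 + 20 + 45 = 390.
(Supply check: P ships 25; Q ships 80; R ships 45.)

390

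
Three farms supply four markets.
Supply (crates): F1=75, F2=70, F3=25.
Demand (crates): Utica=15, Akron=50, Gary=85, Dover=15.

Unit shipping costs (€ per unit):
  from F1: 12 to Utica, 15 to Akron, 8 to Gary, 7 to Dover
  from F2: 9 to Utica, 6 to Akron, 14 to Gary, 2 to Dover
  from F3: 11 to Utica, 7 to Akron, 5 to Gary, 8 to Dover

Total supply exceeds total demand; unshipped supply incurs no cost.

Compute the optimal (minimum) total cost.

1100

One minimum-cost allocation:
  F1–Utica: 10 crates
  F1–Gary: 60 crates
  F2–Utica: 5 crates
  F2–Akron: 50 crates
  F2–Dover: 15 crates
  F3–Gary: 25 crates
Total cost = €1100.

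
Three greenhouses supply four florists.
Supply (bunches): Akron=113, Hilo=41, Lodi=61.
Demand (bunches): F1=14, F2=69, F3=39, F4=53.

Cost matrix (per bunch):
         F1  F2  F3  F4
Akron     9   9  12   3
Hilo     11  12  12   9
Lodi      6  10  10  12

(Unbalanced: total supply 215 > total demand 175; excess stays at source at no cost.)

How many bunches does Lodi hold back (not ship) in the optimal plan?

Minimum-cost shipments:
  Akron to F2: 60 bunches
  Akron to F4: 53 bunches
  Hilo to F2: 1 bunches
  Lodi to F1: 14 bunches
  Lodi to F2: 8 bunches
  Lodi to F3: 39 bunches
Total cost = 1265.
Lodi ships 61 of its 61, leaving 0.

0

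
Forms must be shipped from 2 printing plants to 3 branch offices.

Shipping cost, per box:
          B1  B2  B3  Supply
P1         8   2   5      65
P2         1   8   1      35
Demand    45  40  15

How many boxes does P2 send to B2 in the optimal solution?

The minimum-cost plan:
  P1->B1: 10 × 8 = 80
  P1->B2: 40 × 2 = 80
  P1->B3: 15 × 5 = 75
  P2->B1: 35 × 1 = 35
Total cost = 270.
The route P2→B2 is not used.

0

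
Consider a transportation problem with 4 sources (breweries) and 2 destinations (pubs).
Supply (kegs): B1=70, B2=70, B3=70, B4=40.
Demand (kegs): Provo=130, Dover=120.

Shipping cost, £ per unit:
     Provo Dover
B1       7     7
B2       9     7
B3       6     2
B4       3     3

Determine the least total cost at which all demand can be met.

1280

Optimal allocation:
  B1->Provo: 70 × £7 = £490
  B2->Provo: 20 × £9 = £180
  B2->Dover: 50 × £7 = £350
  B3->Dover: 70 × £2 = £140
  B4->Provo: 40 × £3 = £120
Total = 490 + 180 + 350 + 140 + 120 = £1280.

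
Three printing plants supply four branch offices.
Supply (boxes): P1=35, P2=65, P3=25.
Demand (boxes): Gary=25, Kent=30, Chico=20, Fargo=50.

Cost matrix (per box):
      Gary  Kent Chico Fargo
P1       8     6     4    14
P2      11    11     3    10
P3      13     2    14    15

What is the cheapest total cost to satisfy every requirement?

845

A cheapest plan:
  P1→Gary: 25 × 8 = 200
  P1→Kent: 5 × 6 = 30
  P1→Chico: 5 × 4 = 20
  P2→Chico: 15 × 3 = 45
  P2→Fargo: 50 × 10 = 500
  P3→Kent: 25 × 2 = 50
Total = 200 + 30 + 20 + 45 + 500 + 50 = 845.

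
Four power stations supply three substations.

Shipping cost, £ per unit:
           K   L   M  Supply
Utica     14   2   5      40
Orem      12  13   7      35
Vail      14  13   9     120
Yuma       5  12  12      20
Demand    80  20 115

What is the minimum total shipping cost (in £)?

1865

Optimal allocation:
  Utica→L: 20 × £2 = £40
  Utica→M: 20 × £5 = £100
  Orem→M: 35 × £7 = £245
  Vail→K: 60 × £14 = £840
  Vail→M: 60 × £9 = £540
  Yuma→K: 20 × £5 = £100
Total = 40 + 100 + 245 + 840 + 540 + 100 = £1865.
(Supply check: Utica ships 40; Orem ships 35; Vail ships 120; Yuma ships 20.)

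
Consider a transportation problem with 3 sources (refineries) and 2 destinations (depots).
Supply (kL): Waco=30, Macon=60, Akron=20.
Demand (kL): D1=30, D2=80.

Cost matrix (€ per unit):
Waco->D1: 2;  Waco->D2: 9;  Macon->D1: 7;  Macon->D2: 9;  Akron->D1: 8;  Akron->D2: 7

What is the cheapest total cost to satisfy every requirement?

740

Optimal allocation:
  Waco to D1: 30 kL
  Macon to D2: 60 kL
  Akron to D2: 20 kL
Total cost = €740.
(Supply check: Waco ships 30; Macon ships 60; Akron ships 20.)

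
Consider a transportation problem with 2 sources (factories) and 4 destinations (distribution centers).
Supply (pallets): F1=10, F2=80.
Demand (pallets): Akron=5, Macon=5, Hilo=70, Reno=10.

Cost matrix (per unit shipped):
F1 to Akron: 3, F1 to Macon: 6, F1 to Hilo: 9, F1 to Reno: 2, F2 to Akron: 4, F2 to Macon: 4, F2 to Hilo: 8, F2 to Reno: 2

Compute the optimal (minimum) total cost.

615

One minimum-cost allocation:
  F1–Akron: 5 × 3 = 15
  F1–Reno: 5 × 2 = 10
  F2–Macon: 5 × 4 = 20
  F2–Hilo: 70 × 8 = 560
  F2–Reno: 5 × 2 = 10
Total = 15 + 10 + 20 + 560 + 10 = 615.
(Supply check: F1 ships 10; F2 ships 80.)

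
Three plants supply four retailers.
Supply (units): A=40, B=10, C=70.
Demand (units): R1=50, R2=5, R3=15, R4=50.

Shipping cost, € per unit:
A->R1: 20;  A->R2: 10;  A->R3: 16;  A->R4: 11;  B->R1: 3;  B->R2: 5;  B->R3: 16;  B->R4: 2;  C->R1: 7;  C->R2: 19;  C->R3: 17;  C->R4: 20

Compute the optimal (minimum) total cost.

1160

An optimal shipping plan:
  A→R2: 5 × €10 = €50
  A→R4: 35 × €11 = €385
  B→R4: 10 × €2 = €20
  C→R1: 50 × €7 = €350
  C→R3: 15 × €17 = €255
  C→R4: 5 × €20 = €100
Total = 50 + 385 + 20 + 350 + 255 + 100 = €1160.
(Supply check: A ships 40; B ships 10; C ships 70.)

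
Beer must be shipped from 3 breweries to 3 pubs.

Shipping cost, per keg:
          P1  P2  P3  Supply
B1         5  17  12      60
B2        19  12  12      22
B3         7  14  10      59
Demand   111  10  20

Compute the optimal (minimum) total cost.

A cheapest plan:
  B1->P1: 60 kegs
  B2->P2: 10 kegs
  B2->P3: 12 kegs
  B3->P1: 51 kegs
  B3->P3: 8 kegs
Total cost = 1001.

1001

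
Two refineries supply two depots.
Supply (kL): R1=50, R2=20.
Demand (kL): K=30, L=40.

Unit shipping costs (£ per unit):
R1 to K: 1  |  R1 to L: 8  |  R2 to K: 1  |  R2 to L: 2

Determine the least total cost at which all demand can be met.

230

A cheapest plan:
  R1->K: 30 × £1 = £30
  R1->L: 20 × £8 = £160
  R2->L: 20 × £2 = £40
Total = 30 + 160 + 40 = £230.
(Supply check: R1 ships 50; R2 ships 20.)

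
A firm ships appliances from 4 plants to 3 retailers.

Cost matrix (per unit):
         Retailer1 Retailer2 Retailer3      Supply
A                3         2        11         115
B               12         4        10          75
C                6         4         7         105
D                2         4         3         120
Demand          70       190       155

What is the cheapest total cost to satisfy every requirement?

A cheapest plan:
  A→Retailer1: 70 × 3 = 210
  A→Retailer2: 45 × 2 = 90
  B→Retailer2: 75 × 4 = 300
  C→Retailer2: 70 × 4 = 280
  C→Retailer3: 35 × 7 = 245
  D→Retailer3: 120 × 3 = 360
Total = 210 + 90 + 300 + 280 + 245 + 360 = 1485.

1485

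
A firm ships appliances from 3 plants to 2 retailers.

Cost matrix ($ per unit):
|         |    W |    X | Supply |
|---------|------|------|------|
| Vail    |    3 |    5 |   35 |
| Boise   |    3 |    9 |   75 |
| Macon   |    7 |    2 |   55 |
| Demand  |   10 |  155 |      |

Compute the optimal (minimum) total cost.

Optimal allocation:
  Vail→X: 35 × $5 = $175
  Boise→W: 10 × $3 = $30
  Boise→X: 65 × $9 = $585
  Macon→X: 55 × $2 = $110
Total = 175 + 30 + 585 + 110 = $900.
(Supply check: Vail ships 35; Boise ships 75; Macon ships 55.)

900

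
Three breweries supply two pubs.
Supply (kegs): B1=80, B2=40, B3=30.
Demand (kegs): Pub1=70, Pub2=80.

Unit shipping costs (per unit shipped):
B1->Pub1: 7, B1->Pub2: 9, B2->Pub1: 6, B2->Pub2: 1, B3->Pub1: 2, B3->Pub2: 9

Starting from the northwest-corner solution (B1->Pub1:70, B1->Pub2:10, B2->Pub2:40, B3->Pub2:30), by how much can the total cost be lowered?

Current plan cost = 70·7 + 10·9 + 40·1 + 30·9 = 890.
Optimal plan:
  B1–Pub1: 40 × 7 = 280
  B1–Pub2: 40 × 9 = 360
  B2–Pub2: 40 × 1 = 40
  B3–Pub1: 30 × 2 = 60
Optimal cost = 740.
Saving = 890 − 740 = 150.

150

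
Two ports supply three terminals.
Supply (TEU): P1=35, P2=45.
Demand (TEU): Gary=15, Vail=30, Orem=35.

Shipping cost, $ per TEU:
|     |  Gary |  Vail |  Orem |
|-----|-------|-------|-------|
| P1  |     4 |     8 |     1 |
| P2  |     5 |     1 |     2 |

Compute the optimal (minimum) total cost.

140

Optimal allocation:
  P1 to Gary: 15 × $4 = $60
  P1 to Orem: 20 × $1 = $20
  P2 to Vail: 30 × $1 = $30
  P2 to Orem: 15 × $2 = $30
Total = 60 + 20 + 30 + 30 = $140.
(Supply check: P1 ships 35; P2 ships 45.)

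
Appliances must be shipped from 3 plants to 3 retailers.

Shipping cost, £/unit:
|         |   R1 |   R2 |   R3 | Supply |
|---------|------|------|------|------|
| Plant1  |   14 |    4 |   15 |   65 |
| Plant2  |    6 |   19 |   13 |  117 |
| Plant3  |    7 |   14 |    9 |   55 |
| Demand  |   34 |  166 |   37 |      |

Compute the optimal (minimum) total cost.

An optimal shipping plan:
  Plant1 to R2: 65 × £4 = £260
  Plant2 to R1: 34 × £6 = £204
  Plant2 to R2: 46 × £19 = £874
  Plant2 to R3: 37 × £13 = £481
  Plant3 to R2: 55 × £14 = £770
Total = 260 + 204 + 874 + 481 + 770 = £2589.
(Supply check: Plant1 ships 65; Plant2 ships 117; Plant3 ships 55.)

2589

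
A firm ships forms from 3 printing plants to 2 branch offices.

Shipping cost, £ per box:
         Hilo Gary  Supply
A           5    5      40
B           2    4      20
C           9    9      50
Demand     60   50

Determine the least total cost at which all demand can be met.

Optimal allocation:
  A->Hilo: 40 boxes
  B->Hilo: 20 boxes
  C->Gary: 50 boxes
Total cost = £690.

690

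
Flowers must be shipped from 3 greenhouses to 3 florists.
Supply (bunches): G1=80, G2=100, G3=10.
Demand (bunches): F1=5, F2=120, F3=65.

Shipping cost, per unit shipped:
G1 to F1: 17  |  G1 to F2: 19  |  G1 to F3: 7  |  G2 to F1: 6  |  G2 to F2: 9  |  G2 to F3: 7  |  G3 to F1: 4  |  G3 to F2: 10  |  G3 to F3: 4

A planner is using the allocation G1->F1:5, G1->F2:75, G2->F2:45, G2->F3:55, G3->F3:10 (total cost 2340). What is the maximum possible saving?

Current plan cost = 5·17 + 75·19 + 45·9 + 55·7 + 10·4 = 2340.
Optimal plan:
  G1→F2: 15 × 19 = 285
  G1→F3: 65 × 7 = 455
  G2→F2: 100 × 9 = 900
  G3→F1: 5 × 4 = 20
  G3→F2: 5 × 10 = 50
Optimal cost = 1710.
Saving = 2340 − 1710 = 630.

630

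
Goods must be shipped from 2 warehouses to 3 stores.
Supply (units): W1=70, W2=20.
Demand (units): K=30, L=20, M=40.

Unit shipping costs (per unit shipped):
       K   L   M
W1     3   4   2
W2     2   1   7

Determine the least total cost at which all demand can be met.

190

An optimal shipping plan:
  W1→K: 30 × 3 = 90
  W1→M: 40 × 2 = 80
  W2→L: 20 × 1 = 20
Total = 90 + 80 + 20 = 190.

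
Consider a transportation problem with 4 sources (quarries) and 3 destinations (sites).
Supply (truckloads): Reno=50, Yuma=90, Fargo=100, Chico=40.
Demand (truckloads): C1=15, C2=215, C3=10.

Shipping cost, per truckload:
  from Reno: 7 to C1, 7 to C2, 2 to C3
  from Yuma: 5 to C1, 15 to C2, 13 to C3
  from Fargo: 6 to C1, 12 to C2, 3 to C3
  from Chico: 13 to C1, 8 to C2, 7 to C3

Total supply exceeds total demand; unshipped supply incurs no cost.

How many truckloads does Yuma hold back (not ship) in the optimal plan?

Minimum-cost shipments:
  Reno->C2: 50 × 7 = 350
  Yuma->C1: 15 × 5 = 75
  Yuma->C2: 35 × 15 = 525
  Fargo->C2: 90 × 12 = 1080
  Fargo->C3: 10 × 3 = 30
  Chico->C2: 40 × 8 = 320
Total cost = 2380.
Yuma ships 50 of its 90, leaving 40.

40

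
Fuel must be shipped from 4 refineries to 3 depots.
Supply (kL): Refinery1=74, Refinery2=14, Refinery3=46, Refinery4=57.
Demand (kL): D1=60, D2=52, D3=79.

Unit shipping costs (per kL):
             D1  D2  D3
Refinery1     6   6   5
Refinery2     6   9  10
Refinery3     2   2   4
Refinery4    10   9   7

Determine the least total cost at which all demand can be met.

997

One minimum-cost allocation:
  Refinery1 to D2: 52 × 6 = 312
  Refinery1 to D3: 22 × 5 = 110
  Refinery2 to D1: 14 × 6 = 84
  Refinery3 to D1: 46 × 2 = 92
  Refinery4 to D3: 57 × 7 = 399
Total = 312 + 110 + 84 + 92 + 399 = 997.
(Supply check: Refinery1 ships 74; Refinery2 ships 14; Refinery3 ships 46; Refinery4 ships 57.)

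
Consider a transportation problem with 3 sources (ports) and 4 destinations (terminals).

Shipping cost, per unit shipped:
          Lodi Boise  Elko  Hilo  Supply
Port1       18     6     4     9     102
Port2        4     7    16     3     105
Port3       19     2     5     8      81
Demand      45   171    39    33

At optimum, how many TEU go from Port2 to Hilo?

The minimum-cost plan:
  Port1 to Boise: 63 × 6 = 378
  Port1 to Elko: 39 × 4 = 156
  Port2 to Lodi: 45 × 4 = 180
  Port2 to Boise: 27 × 7 = 189
  Port2 to Hilo: 33 × 3 = 99
  Port3 to Boise: 81 × 2 = 162
Total cost = 1164.
So Port2→Hilo carries 33 TEU.

33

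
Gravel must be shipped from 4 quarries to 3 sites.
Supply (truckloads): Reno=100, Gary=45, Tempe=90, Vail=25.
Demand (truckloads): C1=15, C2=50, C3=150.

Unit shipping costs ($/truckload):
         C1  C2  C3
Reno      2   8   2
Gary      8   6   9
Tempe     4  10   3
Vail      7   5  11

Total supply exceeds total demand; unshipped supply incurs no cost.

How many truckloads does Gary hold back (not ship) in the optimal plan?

An optimal plan:
  Reno to C1: 15 × $2 = $30
  Reno to C3: 85 × $2 = $170
  Gary to C2: 25 × $6 = $150
  Tempe to C3: 65 × $3 = $195
  Vail to C2: 25 × $5 = $125
Total cost = $670.
Gary ships 25 of its 45, leaving 20.

20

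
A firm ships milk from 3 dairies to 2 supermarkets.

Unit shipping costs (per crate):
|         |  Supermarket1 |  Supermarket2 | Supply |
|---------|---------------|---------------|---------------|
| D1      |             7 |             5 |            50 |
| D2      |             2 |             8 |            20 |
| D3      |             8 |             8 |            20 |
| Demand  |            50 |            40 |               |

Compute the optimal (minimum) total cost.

One minimum-cost allocation:
  D1–Supermarket1: 10 crates
  D1–Supermarket2: 40 crates
  D2–Supermarket1: 20 crates
  D3–Supermarket1: 20 crates
Total cost = 470.
(Supply check: D1 ships 50; D2 ships 20; D3 ships 20.)

470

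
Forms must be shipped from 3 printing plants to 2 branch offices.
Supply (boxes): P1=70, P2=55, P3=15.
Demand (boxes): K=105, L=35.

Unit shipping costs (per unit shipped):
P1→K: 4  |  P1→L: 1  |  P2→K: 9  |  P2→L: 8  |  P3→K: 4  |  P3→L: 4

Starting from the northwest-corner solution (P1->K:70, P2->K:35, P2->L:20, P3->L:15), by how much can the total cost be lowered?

Current plan cost = 70·4 + 35·9 + 20·8 + 15·4 = 815.
Optimal plan:
  P1→K: 35 × 4 = 140
  P1→L: 35 × 1 = 35
  P2→K: 55 × 9 = 495
  P3→K: 15 × 4 = 60
Optimal cost = 730.
Saving = 815 − 730 = 85.

85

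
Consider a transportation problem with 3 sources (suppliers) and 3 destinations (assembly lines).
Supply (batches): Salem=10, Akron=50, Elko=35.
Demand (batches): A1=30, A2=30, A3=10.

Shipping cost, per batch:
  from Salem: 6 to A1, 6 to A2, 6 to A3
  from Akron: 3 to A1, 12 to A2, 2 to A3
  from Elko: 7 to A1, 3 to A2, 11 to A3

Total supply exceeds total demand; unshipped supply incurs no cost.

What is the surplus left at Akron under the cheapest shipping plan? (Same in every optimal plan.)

An optimal plan:
  Akron to A1: 30 × 3 = 90
  Akron to A3: 10 × 2 = 20
  Elko to A2: 30 × 3 = 90
Total cost = 200.
Akron ships 40 of its 50, leaving 10.

10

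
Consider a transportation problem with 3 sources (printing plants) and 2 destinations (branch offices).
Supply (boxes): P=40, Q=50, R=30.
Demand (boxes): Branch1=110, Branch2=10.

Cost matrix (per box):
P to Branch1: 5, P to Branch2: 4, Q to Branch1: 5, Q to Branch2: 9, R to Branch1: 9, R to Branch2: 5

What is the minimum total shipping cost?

680

An optimal shipping plan:
  P–Branch1: 40 boxes
  Q–Branch1: 50 boxes
  R–Branch1: 20 boxes
  R–Branch2: 10 boxes
Total cost = 680.
(Supply check: P ships 40; Q ships 50; R ships 30.)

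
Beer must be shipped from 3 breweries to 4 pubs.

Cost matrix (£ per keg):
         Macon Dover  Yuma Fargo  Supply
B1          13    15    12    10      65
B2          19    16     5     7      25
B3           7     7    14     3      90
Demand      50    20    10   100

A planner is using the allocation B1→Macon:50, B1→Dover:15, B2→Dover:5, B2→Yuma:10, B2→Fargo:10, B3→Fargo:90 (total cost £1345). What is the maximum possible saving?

Current plan cost = 50·13 + 15·15 + 5·16 + 10·5 + 10·7 + 90·3 = £1345.
Optimal plan:
  B1 to Macon: 50 × £13 = £650
  B1 to Fargo: 15 × £10 = £150
  B2 to Yuma: 10 × £5 = £50
  B2 to Fargo: 15 × £7 = £105
  B3 to Dover: 20 × £7 = £140
  B3 to Fargo: 70 × £3 = £210
Optimal cost = £1305.
Saving = 1345 − 1305 = £40.

40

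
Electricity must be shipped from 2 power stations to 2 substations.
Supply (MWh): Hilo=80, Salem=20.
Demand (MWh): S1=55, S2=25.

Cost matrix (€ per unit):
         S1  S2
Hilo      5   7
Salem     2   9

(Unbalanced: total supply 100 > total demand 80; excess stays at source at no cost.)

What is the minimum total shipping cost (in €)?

390

One minimum-cost allocation:
  Hilo to S1: 35 × €5 = €175
  Hilo to S2: 25 × €7 = €175
  Salem to S1: 20 × €2 = €40
Total = 175 + 175 + 40 = €390.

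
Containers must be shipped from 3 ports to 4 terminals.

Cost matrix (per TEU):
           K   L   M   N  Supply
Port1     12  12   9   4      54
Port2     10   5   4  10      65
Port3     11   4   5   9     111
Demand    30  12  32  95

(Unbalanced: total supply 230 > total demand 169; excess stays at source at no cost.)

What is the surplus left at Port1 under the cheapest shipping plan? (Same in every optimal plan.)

An optimal plan:
  Port1->N: 54 × 4 = 216
  Port2->K: 30 × 10 = 300
  Port2->M: 32 × 4 = 128
  Port3->L: 12 × 4 = 48
  Port3->N: 41 × 9 = 369
Total cost = 1061.
Port1 ships 54 of its 54, leaving 0.

0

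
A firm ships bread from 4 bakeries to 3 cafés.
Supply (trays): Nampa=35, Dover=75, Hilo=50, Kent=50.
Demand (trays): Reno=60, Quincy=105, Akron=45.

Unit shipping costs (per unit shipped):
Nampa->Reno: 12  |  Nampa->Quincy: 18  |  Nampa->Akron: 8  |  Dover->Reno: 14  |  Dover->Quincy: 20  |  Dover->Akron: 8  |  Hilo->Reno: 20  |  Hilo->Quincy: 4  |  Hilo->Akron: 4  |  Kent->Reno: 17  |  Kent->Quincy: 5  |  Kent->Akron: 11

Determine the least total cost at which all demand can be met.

1680

One minimum-cost allocation:
  Nampa->Reno: 30 × 12 = 360
  Nampa->Quincy: 5 × 18 = 90
  Dover->Reno: 30 × 14 = 420
  Dover->Akron: 45 × 8 = 360
  Hilo->Quincy: 50 × 4 = 200
  Kent->Quincy: 50 × 5 = 250
Total = 360 + 90 + 420 + 360 + 200 + 250 = 1680.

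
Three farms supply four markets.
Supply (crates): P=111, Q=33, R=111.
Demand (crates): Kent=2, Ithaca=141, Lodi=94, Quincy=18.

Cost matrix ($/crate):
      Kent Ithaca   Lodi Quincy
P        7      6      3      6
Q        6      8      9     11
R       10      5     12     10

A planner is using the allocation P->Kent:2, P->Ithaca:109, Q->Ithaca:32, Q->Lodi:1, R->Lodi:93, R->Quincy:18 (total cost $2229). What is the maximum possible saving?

1027

Current plan cost = 2·7 + 109·6 + 32·8 + 1·9 + 93·12 + 18·10 = $2229.
Optimal plan:
  P–Lodi: 94 × $3 = $282
  P–Quincy: 17 × $6 = $102
  Q–Kent: 2 × $6 = $12
  Q–Ithaca: 30 × $8 = $240
  Q–Quincy: 1 × $11 = $11
  R–Ithaca: 111 × $5 = $555
Optimal cost = $1202.
Saving = 2229 − 1202 = $1027.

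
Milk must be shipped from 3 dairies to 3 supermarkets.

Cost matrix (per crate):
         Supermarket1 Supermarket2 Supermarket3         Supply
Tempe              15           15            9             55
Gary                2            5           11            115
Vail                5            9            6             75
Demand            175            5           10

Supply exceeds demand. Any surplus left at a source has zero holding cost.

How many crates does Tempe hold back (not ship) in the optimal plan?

Minimum-cost shipments:
  Gary→Supermarket1: 110 × 2 = 220
  Gary→Supermarket2: 5 × 5 = 25
  Vail→Supermarket1: 65 × 5 = 325
  Vail→Supermarket3: 10 × 6 = 60
Total cost = 630.
Tempe ships 0 of its 55, leaving 55.

55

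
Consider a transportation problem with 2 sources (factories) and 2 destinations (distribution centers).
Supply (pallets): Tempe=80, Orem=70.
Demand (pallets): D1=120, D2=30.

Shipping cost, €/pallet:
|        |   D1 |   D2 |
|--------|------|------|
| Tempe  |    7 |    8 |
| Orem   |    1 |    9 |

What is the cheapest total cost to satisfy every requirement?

660

Optimal allocation:
  Tempe–D1: 50 × €7 = €350
  Tempe–D2: 30 × €8 = €240
  Orem–D1: 70 × €1 = €70
Total = 350 + 240 + 70 = €660.
(Supply check: Tempe ships 80; Orem ships 70.)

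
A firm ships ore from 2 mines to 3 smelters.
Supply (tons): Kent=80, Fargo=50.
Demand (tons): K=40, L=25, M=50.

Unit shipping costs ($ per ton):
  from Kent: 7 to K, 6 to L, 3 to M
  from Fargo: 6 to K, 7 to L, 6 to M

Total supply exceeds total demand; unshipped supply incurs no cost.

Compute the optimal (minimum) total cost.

540

A cheapest plan:
  Kent–L: 25 × $6 = $150
  Kent–M: 50 × $3 = $150
  Fargo–K: 40 × $6 = $240
Total = 150 + 150 + 240 = $540.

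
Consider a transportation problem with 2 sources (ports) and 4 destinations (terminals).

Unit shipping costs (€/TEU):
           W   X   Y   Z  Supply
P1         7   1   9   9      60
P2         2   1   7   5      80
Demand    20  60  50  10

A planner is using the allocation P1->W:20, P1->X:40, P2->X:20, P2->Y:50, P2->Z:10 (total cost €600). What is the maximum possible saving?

100

Current plan cost = 20·7 + 40·1 + 20·1 + 50·7 + 10·5 = €600.
Optimal plan:
  P1→X: 60 TEU
  P2→W: 20 TEU
  P2→Y: 50 TEU
  P2→Z: 10 TEU
Optimal cost = €500.
Saving = 600 − 500 = €100.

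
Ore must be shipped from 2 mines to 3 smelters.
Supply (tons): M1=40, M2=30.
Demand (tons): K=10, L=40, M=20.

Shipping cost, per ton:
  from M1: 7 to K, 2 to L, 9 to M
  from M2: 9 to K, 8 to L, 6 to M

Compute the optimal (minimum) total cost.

290

A cheapest plan:
  M1->L: 40 × 2 = 80
  M2->K: 10 × 9 = 90
  M2->M: 20 × 6 = 120
Total = 80 + 90 + 120 = 290.
(Supply check: M1 ships 40; M2 ships 30.)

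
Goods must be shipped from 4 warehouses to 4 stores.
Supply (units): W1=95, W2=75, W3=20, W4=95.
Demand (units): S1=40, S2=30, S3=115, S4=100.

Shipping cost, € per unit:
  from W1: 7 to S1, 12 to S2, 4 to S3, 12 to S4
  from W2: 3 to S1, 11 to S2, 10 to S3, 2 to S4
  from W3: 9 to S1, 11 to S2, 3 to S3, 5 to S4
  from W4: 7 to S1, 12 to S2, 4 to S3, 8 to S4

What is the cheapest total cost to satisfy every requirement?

An optimal shipping plan:
  W1–S1: 40 × €7 = €280
  W1–S2: 30 × €12 = €360
  W1–S3: 25 × €4 = €100
  W2–S4: 75 × €2 = €150
  W3–S4: 20 × €5 = €100
  W4–S3: 90 × €4 = €360
  W4–S4: 5 × €8 = €40
Total = 280 + 360 + 100 + 150 + 100 + 360 + 40 = €1390.

1390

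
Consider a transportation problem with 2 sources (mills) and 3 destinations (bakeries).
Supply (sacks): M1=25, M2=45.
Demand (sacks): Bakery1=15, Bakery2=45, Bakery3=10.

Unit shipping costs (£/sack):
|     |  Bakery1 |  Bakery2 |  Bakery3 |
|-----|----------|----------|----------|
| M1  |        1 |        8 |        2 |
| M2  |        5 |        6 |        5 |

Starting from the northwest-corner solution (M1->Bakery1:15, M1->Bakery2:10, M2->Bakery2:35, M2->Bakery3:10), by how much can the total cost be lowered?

50

Current plan cost = 15·1 + 10·8 + 35·6 + 10·5 = £355.
Optimal plan:
  M1 to Bakery1: 15 × £1 = £15
  M1 to Bakery3: 10 × £2 = £20
  M2 to Bakery2: 45 × £6 = £270
Optimal cost = £305.
Saving = 355 − 305 = £50.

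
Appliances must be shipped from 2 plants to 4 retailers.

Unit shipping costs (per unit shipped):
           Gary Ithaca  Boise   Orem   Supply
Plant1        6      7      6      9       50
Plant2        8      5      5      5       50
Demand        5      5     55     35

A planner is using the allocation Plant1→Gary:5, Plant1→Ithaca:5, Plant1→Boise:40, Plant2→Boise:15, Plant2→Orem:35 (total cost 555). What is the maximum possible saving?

5

Current plan cost = 5·6 + 5·7 + 40·6 + 15·5 + 35·5 = 555.
Optimal plan:
  Plant1 to Gary: 5 × 6 = 30
  Plant1 to Boise: 45 × 6 = 270
  Plant2 to Ithaca: 5 × 5 = 25
  Plant2 to Boise: 10 × 5 = 50
  Plant2 to Orem: 35 × 5 = 175
Optimal cost = 550.
Saving = 555 − 550 = 5.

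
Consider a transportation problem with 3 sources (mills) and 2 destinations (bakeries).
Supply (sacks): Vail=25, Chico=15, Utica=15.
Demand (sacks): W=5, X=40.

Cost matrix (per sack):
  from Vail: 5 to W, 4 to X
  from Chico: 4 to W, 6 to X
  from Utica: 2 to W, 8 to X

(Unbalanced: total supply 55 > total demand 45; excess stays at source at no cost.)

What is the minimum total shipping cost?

Optimal allocation:
  Vail→X: 25 × 4 = 100
  Chico→X: 15 × 6 = 90
  Utica→W: 5 × 2 = 10
Total = 100 + 90 + 10 = 200.

200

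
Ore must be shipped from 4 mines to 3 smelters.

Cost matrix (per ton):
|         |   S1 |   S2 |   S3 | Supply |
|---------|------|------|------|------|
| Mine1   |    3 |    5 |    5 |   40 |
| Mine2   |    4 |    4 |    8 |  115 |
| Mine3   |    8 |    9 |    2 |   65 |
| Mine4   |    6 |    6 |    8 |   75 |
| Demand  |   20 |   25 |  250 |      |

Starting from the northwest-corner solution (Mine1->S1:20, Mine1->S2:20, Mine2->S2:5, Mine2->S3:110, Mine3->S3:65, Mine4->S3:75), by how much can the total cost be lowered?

120

Current plan cost = 20·3 + 20·5 + 5·4 + 110·8 + 65·2 + 75·8 = 1790.
Optimal plan:
  Mine1->S3: 40 × 5 = 200
  Mine2->S1: 20 × 4 = 80
  Mine2->S2: 25 × 4 = 100
  Mine2->S3: 70 × 8 = 560
  Mine3->S3: 65 × 2 = 130
  Mine4->S3: 75 × 8 = 600
Optimal cost = 1670.
Saving = 1790 − 1670 = 120.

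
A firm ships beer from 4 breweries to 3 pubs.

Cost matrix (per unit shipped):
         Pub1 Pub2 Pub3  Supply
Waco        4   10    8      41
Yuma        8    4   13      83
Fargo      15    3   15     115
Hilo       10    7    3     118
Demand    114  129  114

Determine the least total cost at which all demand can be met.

1499

An optimal shipping plan:
  Waco to Pub1: 41 × 4 = 164
  Yuma to Pub1: 69 × 8 = 552
  Yuma to Pub2: 14 × 4 = 56
  Fargo to Pub2: 115 × 3 = 345
  Hilo to Pub1: 4 × 10 = 40
  Hilo to Pub3: 114 × 3 = 342
Total = 164 + 552 + 56 + 345 + 40 + 342 = 1499.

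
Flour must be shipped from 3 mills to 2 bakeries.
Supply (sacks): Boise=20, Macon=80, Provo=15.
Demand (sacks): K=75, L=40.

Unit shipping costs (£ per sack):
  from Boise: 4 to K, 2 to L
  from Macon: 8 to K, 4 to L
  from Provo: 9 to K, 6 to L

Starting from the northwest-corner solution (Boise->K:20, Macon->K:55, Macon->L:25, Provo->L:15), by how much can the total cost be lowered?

15

Current plan cost = 20·4 + 55·8 + 25·4 + 15·6 = £710.
Optimal plan:
  Boise to K: 20 sacks
  Macon to K: 40 sacks
  Macon to L: 40 sacks
  Provo to K: 15 sacks
Optimal cost = £695.
Saving = 710 − 695 = £15.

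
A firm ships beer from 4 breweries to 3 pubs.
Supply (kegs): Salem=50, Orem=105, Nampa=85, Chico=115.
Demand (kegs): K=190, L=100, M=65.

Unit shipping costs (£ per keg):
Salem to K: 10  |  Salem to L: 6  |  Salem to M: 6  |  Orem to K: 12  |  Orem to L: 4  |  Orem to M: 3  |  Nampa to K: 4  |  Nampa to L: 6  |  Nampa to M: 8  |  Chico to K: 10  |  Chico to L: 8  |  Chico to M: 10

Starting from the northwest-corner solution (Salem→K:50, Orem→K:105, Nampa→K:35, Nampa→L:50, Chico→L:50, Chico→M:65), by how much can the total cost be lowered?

1125

Current plan cost = 50·10 + 105·12 + 35·4 + 50·6 + 50·8 + 65·10 = £3250.
Optimal plan:
  Salem to L: 50 × £6 = £300
  Orem to L: 40 × £4 = £160
  Orem to M: 65 × £3 = £195
  Nampa to K: 85 × £4 = £340
  Chico to K: 105 × £10 = £1050
  Chico to L: 10 × £8 = £80
Optimal cost = £2125.
Saving = 3250 − 2125 = £1125.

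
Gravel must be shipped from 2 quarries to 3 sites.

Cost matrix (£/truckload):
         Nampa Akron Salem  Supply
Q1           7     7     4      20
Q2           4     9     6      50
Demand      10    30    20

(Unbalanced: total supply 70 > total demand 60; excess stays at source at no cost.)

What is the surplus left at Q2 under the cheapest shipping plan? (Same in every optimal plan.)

Minimum-cost shipments:
  Q1->Akron: 20 × £7 = £140
  Q2->Nampa: 10 × £4 = £40
  Q2->Akron: 10 × £9 = £90
  Q2->Salem: 20 × £6 = £120
Total cost = £390.
Q2 ships 40 of its 50, leaving 10.

10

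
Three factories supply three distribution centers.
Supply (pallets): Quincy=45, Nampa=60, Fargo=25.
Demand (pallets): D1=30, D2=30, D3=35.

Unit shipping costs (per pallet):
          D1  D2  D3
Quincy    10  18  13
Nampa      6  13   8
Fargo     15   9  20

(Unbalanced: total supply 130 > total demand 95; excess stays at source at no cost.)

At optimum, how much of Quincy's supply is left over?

Minimum-cost shipments:
  Quincy->D1: 10 pallets
  Nampa->D1: 20 pallets
  Nampa->D2: 5 pallets
  Nampa->D3: 35 pallets
  Fargo->D2: 25 pallets
Total cost = 790.
Quincy ships 10 of its 45, leaving 35.

35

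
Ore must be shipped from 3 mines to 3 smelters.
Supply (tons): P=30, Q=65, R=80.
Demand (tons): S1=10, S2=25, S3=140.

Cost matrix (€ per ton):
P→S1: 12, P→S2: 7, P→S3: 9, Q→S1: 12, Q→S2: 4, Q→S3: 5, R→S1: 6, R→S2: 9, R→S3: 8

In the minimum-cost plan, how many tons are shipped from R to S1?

Solving gives:
  P->S2: 25 × €7 = €175
  P->S3: 5 × €9 = €45
  Q->S3: 65 × €5 = €325
  R->S1: 10 × €6 = €60
  R->S3: 70 × €8 = €560
Total cost = €1165.
So R→S1 carries 10 tons.

10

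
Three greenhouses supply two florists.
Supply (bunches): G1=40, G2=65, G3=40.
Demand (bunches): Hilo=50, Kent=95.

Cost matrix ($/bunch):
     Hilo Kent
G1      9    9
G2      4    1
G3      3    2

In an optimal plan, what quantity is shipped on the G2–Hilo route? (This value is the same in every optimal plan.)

Solving gives:
  G1->Hilo: 40 × $9 = $360
  G2->Kent: 65 × $1 = $65
  G3->Hilo: 10 × $3 = $30
  G3->Kent: 30 × $2 = $60
Total cost = $515.
The route G2→Hilo is not used.

0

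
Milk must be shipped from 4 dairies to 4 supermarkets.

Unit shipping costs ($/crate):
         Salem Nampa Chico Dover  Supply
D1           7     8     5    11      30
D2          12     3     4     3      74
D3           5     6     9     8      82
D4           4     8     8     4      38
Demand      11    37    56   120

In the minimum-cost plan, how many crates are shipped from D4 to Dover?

The minimum-cost plan:
  D1 to Chico: 30 crates
  D2 to Dover: 74 crates
  D3 to Salem: 11 crates
  D3 to Nampa: 37 crates
  D3 to Chico: 26 crates
  D3 to Dover: 8 crates
  D4 to Dover: 38 crates
Total cost = $1099.
So D4→Dover carries 38 crates.

38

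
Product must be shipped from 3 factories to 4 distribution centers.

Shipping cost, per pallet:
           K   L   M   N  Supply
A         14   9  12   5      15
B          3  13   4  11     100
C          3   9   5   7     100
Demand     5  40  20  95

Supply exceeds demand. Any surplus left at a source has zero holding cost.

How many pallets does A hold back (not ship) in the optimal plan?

0

Minimum-cost shipments:
  A->N: 15 × 5 = 75
  B->K: 5 × 3 = 15
  B->L: 20 × 13 = 260
  B->M: 20 × 4 = 80
  C->L: 20 × 9 = 180
  C->N: 80 × 7 = 560
Total cost = 1170.
A ships 15 of its 15, leaving 0.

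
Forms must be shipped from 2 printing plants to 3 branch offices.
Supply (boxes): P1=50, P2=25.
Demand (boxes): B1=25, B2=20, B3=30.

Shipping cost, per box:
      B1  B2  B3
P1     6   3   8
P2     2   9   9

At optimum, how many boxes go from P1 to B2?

20

Optimal shipments:
  P1 to B2: 20 boxes
  P1 to B3: 30 boxes
  P2 to B1: 25 boxes
Total cost = 350.
So P1→B2 carries 20 boxes.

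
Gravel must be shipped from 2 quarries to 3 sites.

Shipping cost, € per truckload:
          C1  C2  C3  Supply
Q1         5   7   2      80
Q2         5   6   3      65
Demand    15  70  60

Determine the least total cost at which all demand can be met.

Optimal allocation:
  Q1 to C1: 15 truckloads
  Q1 to C2: 5 truckloads
  Q1 to C3: 60 truckloads
  Q2 to C2: 65 truckloads
Total cost = €620.

620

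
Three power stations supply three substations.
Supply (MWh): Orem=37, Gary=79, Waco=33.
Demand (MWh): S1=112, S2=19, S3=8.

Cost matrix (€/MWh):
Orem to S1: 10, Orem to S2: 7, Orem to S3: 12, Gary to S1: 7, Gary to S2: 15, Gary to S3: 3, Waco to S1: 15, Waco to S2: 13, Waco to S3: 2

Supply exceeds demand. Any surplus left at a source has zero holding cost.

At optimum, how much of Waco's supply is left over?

10

An optimal plan:
  Orem–S1: 18 × €10 = €180
  Orem–S2: 19 × €7 = €133
  Gary–S1: 79 × €7 = €553
  Waco–S1: 15 × €15 = €225
  Waco–S3: 8 × €2 = €16
Total cost = €1107.
Waco ships 23 of its 33, leaving 10.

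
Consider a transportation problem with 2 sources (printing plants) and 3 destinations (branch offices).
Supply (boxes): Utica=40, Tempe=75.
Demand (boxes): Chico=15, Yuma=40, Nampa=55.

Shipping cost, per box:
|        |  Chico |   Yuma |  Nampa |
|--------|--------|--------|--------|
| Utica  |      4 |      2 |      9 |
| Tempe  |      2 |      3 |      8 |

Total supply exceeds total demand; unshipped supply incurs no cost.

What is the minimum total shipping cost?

550

One minimum-cost allocation:
  Utica→Yuma: 40 × 2 = 80
  Tempe→Chico: 15 × 2 = 30
  Tempe→Nampa: 55 × 8 = 440
Total = 80 + 30 + 440 = 550.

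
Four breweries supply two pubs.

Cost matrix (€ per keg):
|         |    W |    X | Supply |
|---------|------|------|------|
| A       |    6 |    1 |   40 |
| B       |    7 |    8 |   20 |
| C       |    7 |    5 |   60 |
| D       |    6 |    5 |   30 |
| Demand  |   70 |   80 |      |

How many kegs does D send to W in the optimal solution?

30

Optimal shipments:
  A to X: 40 × €1 = €40
  B to W: 20 × €7 = €140
  C to W: 20 × €7 = €140
  C to X: 40 × €5 = €200
  D to W: 30 × €6 = €180
Total cost = €700.
So D→W carries 30 kegs.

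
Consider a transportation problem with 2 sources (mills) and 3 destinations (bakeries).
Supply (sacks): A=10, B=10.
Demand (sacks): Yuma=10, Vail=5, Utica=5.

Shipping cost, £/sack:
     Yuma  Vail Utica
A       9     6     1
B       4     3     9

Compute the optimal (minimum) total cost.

75

A cheapest plan:
  A–Vail: 5 × £6 = £30
  A–Utica: 5 × £1 = £5
  B–Yuma: 10 × £4 = £40
Total = 30 + 5 + 40 = £75.
(Supply check: A ships 10; B ships 10.)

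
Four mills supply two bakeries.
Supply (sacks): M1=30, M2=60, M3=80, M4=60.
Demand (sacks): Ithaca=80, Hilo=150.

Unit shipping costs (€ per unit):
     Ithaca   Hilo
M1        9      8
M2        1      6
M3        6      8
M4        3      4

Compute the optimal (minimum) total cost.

1140

Optimal allocation:
  M1–Hilo: 30 × €8 = €240
  M2–Ithaca: 60 × €1 = €60
  M3–Ithaca: 20 × €6 = €120
  M3–Hilo: 60 × €8 = €480
  M4–Hilo: 60 × €4 = €240
Total = 240 + 60 + 120 + 480 + 240 = €1140.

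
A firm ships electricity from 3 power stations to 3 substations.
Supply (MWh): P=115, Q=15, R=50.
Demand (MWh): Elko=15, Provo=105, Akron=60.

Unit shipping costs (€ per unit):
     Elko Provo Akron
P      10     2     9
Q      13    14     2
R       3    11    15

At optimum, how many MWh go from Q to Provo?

0

Solving gives:
  P to Provo: 105 × €2 = €210
  P to Akron: 10 × €9 = €90
  Q to Akron: 15 × €2 = €30
  R to Elko: 15 × €3 = €45
  R to Akron: 35 × €15 = €525
Total cost = €900.
The route Q→Provo is not used.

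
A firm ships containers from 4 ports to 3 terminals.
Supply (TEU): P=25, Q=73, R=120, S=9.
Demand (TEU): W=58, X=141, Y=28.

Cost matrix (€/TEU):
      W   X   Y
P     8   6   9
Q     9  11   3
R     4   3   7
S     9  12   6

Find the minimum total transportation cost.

One minimum-cost allocation:
  P–X: 25 TEU
  Q–W: 45 TEU
  Q–Y: 28 TEU
  R–W: 4 TEU
  R–X: 116 TEU
  S–W: 9 TEU
Total cost = €1084.

1084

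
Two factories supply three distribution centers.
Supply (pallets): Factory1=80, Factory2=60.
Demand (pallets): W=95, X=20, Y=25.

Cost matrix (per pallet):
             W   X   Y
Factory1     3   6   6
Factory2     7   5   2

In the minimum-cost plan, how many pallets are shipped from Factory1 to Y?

0

The minimum-cost plan:
  Factory1→W: 80 × 3 = 240
  Factory2→W: 15 × 7 = 105
  Factory2→X: 20 × 5 = 100
  Factory2→Y: 25 × 2 = 50
Total cost = 495.
The route Factory1→Y is not used.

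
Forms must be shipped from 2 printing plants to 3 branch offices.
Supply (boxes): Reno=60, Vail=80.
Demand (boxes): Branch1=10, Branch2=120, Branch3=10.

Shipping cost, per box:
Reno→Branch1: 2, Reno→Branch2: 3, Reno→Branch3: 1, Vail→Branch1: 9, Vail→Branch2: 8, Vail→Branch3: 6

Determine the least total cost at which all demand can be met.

Optimal allocation:
  Reno->Branch1: 10 × 2 = 20
  Reno->Branch2: 40 × 3 = 120
  Reno->Branch3: 10 × 1 = 10
  Vail->Branch2: 80 × 8 = 640
Total = 20 + 120 + 10 + 640 = 790.
(Supply check: Reno ships 60; Vail ships 80.)

790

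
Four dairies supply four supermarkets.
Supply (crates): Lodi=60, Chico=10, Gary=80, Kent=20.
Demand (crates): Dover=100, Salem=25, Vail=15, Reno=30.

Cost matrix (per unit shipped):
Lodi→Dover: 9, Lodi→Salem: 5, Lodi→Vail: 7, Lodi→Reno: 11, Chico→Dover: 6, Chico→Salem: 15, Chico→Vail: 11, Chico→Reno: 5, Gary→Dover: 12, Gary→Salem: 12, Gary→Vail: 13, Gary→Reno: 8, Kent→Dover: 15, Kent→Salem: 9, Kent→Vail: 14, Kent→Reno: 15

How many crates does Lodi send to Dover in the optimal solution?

Optimal shipments:
  Lodi–Dover: 40 × 9 = 360
  Lodi–Salem: 5 × 5 = 25
  Lodi–Vail: 15 × 7 = 105
  Chico–Dover: 10 × 6 = 60
  Gary–Dover: 50 × 12 = 600
  Gary–Reno: 30 × 8 = 240
  Kent–Salem: 20 × 9 = 180
Total cost = 1570.
So Lodi→Dover carries 40 crates.

40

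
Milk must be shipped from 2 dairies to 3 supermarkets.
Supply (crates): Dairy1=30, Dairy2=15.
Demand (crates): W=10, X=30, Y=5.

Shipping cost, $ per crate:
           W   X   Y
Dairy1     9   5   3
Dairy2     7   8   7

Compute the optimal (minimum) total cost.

One minimum-cost allocation:
  Dairy1→X: 25 × $5 = $125
  Dairy1→Y: 5 × $3 = $15
  Dairy2→W: 10 × $7 = $70
  Dairy2→X: 5 × $8 = $40
Total = 125 + 15 + 70 + 40 = $250.
(Supply check: Dairy1 ships 30; Dairy2 ships 15.)

250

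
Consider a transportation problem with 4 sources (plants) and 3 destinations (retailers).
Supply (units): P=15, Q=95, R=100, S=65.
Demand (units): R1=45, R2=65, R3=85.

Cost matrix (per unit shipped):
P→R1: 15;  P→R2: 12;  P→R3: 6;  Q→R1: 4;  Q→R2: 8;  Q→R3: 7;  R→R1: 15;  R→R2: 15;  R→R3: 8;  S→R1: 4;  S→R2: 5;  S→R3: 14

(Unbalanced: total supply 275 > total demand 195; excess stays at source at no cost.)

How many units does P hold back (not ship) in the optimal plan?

0

Minimum-cost shipments:
  P to R3: 15 × 6 = 90
  Q to R1: 45 × 4 = 180
  Q to R3: 50 × 7 = 350
  R to R3: 20 × 8 = 160
  S to R2: 65 × 5 = 325
Total cost = 1105.
P ships 15 of its 15, leaving 0.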